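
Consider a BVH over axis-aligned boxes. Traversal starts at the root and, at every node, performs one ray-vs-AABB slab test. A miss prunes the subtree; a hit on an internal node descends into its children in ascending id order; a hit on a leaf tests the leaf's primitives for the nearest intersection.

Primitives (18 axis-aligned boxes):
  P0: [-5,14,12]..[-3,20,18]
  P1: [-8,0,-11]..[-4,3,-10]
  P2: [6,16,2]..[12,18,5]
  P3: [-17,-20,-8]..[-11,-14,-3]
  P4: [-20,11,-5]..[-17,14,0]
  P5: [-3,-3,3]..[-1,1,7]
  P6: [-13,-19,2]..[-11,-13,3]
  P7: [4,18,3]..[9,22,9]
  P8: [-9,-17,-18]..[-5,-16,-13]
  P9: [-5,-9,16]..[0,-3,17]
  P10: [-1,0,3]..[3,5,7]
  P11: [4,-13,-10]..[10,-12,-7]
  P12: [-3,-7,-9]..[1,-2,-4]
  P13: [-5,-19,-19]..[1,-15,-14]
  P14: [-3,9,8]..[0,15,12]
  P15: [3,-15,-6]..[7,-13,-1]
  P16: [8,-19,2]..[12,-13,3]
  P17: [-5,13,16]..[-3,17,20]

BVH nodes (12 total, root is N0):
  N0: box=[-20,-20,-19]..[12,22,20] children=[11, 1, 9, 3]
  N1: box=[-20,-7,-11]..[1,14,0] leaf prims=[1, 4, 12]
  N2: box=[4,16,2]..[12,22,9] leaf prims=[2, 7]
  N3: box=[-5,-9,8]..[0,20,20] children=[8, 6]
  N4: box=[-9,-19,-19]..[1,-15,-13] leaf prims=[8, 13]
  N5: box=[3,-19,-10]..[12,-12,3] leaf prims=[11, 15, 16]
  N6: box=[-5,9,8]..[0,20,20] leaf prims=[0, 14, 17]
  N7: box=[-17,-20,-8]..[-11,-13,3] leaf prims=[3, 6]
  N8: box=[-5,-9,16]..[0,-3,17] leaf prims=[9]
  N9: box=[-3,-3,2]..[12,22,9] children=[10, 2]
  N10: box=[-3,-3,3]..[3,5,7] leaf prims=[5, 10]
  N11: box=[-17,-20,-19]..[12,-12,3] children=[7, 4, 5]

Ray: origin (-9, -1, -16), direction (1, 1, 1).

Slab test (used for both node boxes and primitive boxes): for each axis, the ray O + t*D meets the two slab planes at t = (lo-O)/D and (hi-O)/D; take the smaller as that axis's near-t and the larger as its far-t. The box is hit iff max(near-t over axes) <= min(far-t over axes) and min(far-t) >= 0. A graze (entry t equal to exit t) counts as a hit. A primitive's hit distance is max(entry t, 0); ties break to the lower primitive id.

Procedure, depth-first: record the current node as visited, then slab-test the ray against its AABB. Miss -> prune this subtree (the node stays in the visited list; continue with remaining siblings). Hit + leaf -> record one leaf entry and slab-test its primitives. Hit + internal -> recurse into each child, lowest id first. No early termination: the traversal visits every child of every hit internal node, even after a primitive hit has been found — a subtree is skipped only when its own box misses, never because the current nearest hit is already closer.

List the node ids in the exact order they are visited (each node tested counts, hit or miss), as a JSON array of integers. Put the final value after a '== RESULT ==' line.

Traverse from the root:
N0 x:[-11,21] y:[-19,23] z:[-3,36] -> hit [-3,21], descend [1, 3, 9, 11]
  N1 x:[-11,10] y:[-6,15] z:[5,16] -> hit [5,10] leaf, test {P1(miss), P4(miss), P12(miss)}
  N3 x:[4,9] y:[-8,21] z:[24,36] -> miss, prune
  N9 x:[6,21] y:[-2,23] z:[18,25] -> hit [18,21], descend [2, 10]
    N2 x:[13,21] y:[17,23] z:[18,25] -> hit [18,21] leaf, test {P2@t=18, P7(miss)}
    N10 x:[6,12] y:[-2,6] z:[19,23] -> miss, prune
  N11 x:[-8,21] y:[-19,-11] z:[-3,19] -> miss, prune

Summary -> nodes [0, 1, 3, 9, 2, 10, 11]; box-tests=7; leaf-entries=2; first=P2

== RESULT ==
[0, 1, 3, 9, 2, 10, 11]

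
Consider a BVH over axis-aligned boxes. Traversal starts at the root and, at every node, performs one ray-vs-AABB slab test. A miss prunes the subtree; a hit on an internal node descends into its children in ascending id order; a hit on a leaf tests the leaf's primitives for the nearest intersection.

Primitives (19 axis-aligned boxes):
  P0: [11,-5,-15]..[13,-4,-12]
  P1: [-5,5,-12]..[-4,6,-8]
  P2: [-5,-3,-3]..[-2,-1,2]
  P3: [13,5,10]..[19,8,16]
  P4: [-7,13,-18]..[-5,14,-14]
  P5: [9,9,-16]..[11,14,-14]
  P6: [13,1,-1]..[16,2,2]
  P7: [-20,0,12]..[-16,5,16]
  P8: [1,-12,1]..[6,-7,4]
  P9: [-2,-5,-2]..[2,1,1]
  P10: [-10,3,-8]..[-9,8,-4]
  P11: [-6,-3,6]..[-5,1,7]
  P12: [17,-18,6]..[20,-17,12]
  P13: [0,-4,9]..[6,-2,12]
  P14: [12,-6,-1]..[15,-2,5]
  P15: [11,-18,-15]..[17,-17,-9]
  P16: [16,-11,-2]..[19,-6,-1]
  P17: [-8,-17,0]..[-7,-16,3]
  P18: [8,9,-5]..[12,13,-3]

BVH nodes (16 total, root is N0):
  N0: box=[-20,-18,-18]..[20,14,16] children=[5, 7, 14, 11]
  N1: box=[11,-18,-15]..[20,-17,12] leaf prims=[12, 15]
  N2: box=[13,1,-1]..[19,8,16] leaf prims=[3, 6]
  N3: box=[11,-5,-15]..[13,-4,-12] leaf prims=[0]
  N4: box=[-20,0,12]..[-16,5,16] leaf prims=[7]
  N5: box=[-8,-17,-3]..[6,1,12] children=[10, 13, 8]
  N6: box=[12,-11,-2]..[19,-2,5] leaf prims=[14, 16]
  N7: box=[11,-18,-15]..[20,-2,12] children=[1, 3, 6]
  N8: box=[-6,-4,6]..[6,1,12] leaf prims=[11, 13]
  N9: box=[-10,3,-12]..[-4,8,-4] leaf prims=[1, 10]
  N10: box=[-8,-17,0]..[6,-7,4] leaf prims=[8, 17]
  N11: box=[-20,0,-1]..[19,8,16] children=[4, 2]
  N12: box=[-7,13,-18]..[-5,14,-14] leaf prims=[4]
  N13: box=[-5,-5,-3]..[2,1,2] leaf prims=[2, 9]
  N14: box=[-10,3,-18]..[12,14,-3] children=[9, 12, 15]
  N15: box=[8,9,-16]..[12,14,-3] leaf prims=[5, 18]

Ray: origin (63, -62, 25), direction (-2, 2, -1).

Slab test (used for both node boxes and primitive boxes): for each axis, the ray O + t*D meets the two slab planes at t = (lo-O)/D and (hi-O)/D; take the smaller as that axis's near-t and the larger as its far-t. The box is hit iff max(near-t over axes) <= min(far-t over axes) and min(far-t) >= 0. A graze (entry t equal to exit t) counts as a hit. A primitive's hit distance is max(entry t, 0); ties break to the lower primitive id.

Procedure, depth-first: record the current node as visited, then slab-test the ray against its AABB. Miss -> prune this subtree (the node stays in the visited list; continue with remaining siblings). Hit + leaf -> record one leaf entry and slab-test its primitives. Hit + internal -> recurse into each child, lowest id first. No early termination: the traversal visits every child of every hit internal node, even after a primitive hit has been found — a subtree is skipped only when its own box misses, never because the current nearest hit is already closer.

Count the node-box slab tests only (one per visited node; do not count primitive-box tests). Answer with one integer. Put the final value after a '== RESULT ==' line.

Trace the traversal:
N0 x:[43/2,83/2] y:[22,38] z:[9,43] -> hit [22,38], descend [5, 7, 11, 14]
  N5 x:[57/2,71/2] y:[45/2,63/2] z:[13,28] -> miss, prune
  N7 x:[43/2,26] y:[22,30] z:[13,40] -> hit [22,26], descend [1, 3, 6]
    N1 x:[43/2,26] y:[22,45/2] z:[13,40] -> hit [22,45/2] leaf, test {P12(miss), P15(miss)}
    N3 x:[25,26] y:[57/2,29] z:[37,40] -> miss, prune
    N6 x:[22,51/2] y:[51/2,30] z:[20,27] -> hit [51/2,51/2] leaf, test {P14(miss), P16(miss)}
  N11 x:[22,83/2] y:[31,35] z:[9,26] -> miss, prune
  N14 x:[51/2,73/2] y:[65/2,38] z:[28,43] -> hit [65/2,73/2], descend [9, 12, 15]
    N9 x:[67/2,73/2] y:[65/2,35] z:[29,37] -> hit [67/2,35] leaf, test {P1@t=67/2, P10(miss)}
    N12 x:[34,35] y:[75/2,38] z:[39,43] -> miss, prune
    N15 x:[51/2,55/2] y:[71/2,38] z:[28,41] -> miss, prune

order=[0, 5, 7, 1, 3, 6, 11, 14, 9, 12, 15]  |boxes|=11  |leaves|=3  hit=P1

== RESULT ==
11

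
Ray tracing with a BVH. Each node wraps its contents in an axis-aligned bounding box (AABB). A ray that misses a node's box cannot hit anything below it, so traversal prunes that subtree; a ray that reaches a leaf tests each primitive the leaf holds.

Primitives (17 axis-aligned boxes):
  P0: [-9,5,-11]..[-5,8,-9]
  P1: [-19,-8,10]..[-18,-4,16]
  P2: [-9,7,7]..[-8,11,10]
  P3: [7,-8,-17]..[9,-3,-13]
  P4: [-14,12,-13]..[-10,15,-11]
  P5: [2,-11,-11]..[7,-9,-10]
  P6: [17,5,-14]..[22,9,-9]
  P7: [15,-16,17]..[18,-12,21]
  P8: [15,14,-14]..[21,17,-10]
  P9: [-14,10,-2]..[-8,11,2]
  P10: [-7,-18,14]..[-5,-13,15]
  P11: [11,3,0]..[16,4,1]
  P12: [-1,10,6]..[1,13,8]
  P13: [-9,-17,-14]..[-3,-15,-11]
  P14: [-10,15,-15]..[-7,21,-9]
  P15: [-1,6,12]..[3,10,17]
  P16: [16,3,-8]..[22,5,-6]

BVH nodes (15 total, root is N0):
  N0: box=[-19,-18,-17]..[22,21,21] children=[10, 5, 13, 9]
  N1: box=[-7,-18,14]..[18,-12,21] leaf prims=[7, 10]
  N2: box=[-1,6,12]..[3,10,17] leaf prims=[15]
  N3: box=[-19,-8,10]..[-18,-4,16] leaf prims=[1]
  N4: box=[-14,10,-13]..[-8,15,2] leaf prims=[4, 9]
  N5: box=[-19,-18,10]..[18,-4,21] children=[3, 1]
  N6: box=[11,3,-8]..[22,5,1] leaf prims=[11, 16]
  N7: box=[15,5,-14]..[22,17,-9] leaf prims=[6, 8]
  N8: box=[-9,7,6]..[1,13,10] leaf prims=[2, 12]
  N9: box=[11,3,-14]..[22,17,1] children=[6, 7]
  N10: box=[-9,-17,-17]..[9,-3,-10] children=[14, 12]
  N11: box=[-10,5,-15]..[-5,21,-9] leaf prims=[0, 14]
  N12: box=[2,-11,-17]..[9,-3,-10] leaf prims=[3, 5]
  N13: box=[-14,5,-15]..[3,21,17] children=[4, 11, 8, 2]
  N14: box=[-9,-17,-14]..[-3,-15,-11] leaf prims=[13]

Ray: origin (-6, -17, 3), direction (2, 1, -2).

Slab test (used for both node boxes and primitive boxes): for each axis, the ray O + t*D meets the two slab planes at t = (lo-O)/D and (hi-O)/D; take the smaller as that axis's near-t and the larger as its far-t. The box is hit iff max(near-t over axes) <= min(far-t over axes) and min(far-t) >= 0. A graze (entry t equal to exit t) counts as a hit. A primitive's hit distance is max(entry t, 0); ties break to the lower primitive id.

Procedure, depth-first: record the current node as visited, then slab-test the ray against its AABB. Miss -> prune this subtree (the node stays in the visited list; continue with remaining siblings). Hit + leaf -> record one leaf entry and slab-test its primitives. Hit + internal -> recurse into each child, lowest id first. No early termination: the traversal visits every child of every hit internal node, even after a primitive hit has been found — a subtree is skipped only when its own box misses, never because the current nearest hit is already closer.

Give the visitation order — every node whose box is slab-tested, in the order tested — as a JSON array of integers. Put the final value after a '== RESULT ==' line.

Traverse from the root:
N0 x:[-13/2,14] y:[-1,38] z:[-9,10] -> hit [-1,10], descend [5, 9, 10, 13]
  N5 x:[-13/2,12] y:[-1,13] z:[-9,-7/2] -> miss, prune
  N9 x:[17/2,14] y:[20,34] z:[1,17/2] -> miss, prune
  N10 x:[-3/2,15/2] y:[0,14] z:[13/2,10] -> hit [13/2,15/2], descend [12, 14]
    N12 x:[4,15/2] y:[6,14] z:[13/2,10] -> hit [13/2,15/2] leaf, test {P3(miss), P5@t=13/2}
    N14 x:[-3/2,3/2] y:[0,2] z:[7,17/2] -> miss, prune
  N13 x:[-4,9/2] y:[22,38] z:[-7,9] -> miss, prune

order=[0, 5, 9, 10, 12, 14, 13]  |boxes|=7  |leaves|=1  hit=P5

== RESULT ==
[0, 5, 9, 10, 12, 14, 13]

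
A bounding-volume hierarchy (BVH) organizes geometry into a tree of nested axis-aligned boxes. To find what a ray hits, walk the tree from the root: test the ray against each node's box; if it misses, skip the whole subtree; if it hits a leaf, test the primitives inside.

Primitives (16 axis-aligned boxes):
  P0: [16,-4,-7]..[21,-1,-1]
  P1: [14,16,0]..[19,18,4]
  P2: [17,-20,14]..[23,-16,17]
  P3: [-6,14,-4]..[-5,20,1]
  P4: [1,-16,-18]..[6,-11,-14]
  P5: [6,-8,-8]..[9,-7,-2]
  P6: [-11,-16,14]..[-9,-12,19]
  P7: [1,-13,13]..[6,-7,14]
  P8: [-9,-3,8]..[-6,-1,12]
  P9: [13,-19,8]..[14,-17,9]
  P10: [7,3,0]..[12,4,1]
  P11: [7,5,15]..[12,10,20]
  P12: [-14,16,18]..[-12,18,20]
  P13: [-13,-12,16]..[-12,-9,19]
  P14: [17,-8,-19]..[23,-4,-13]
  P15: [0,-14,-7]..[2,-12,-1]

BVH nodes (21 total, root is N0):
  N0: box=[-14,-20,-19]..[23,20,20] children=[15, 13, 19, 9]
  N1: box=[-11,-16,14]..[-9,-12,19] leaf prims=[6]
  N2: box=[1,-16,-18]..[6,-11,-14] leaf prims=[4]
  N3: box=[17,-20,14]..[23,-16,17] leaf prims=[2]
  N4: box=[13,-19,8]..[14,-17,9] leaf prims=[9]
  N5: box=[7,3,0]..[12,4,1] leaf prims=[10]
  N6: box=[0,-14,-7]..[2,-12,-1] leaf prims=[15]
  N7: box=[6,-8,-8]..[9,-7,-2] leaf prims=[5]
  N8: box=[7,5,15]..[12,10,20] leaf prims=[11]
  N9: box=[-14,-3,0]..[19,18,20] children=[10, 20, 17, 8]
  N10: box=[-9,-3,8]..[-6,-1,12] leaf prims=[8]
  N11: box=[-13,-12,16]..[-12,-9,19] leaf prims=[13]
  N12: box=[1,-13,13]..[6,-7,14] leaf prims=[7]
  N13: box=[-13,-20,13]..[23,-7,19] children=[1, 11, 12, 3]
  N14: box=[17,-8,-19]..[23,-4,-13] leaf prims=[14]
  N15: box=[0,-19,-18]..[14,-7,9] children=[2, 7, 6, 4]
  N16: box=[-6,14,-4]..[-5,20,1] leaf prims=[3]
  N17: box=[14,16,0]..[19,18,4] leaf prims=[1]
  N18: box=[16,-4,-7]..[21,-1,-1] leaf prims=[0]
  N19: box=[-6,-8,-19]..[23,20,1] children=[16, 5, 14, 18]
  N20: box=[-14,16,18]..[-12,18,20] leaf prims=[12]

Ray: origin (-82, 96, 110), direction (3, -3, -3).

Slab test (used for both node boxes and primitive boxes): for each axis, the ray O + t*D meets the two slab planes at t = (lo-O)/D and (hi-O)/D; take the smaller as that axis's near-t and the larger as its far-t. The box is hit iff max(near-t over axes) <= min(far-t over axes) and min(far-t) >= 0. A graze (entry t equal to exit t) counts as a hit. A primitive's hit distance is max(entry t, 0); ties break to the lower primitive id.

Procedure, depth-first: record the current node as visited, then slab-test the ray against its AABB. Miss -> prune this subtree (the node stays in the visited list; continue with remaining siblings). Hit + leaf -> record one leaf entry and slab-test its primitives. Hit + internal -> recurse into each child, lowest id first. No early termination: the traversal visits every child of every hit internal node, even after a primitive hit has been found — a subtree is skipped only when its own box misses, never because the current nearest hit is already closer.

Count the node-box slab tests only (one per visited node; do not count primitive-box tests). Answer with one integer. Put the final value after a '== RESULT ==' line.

Walk:
N0 x:[68/3,35] y:[76/3,116/3] z:[30,43] -> hit [30,35], descend [9, 13, 15, 19]
  N9 x:[68/3,101/3] y:[26,33] z:[30,110/3] -> hit [30,33], descend [8, 10, 17, 20]
    N8 x:[89/3,94/3] y:[86/3,91/3] z:[30,95/3] -> hit [30,91/3] leaf, test {P11@t=30}
    N10 x:[73/3,76/3] y:[97/3,33] z:[98/3,34] -> miss, prune
    N17 x:[32,101/3] y:[26,80/3] z:[106/3,110/3] -> miss, prune
    N20 x:[68/3,70/3] y:[26,80/3] z:[30,92/3] -> miss, prune
  N13 x:[23,35] y:[103/3,116/3] z:[91/3,97/3] -> miss, prune
  N15 x:[82/3,32] y:[103/3,115/3] z:[101/3,128/3] -> miss, prune
  N19 x:[76/3,35] y:[76/3,104/3] z:[109/3,43] -> miss, prune

order=[0, 9, 8, 10, 17, 20, 13, 15, 19]  |boxes|=9  |leaves|=1  hit=P11

== RESULT ==
9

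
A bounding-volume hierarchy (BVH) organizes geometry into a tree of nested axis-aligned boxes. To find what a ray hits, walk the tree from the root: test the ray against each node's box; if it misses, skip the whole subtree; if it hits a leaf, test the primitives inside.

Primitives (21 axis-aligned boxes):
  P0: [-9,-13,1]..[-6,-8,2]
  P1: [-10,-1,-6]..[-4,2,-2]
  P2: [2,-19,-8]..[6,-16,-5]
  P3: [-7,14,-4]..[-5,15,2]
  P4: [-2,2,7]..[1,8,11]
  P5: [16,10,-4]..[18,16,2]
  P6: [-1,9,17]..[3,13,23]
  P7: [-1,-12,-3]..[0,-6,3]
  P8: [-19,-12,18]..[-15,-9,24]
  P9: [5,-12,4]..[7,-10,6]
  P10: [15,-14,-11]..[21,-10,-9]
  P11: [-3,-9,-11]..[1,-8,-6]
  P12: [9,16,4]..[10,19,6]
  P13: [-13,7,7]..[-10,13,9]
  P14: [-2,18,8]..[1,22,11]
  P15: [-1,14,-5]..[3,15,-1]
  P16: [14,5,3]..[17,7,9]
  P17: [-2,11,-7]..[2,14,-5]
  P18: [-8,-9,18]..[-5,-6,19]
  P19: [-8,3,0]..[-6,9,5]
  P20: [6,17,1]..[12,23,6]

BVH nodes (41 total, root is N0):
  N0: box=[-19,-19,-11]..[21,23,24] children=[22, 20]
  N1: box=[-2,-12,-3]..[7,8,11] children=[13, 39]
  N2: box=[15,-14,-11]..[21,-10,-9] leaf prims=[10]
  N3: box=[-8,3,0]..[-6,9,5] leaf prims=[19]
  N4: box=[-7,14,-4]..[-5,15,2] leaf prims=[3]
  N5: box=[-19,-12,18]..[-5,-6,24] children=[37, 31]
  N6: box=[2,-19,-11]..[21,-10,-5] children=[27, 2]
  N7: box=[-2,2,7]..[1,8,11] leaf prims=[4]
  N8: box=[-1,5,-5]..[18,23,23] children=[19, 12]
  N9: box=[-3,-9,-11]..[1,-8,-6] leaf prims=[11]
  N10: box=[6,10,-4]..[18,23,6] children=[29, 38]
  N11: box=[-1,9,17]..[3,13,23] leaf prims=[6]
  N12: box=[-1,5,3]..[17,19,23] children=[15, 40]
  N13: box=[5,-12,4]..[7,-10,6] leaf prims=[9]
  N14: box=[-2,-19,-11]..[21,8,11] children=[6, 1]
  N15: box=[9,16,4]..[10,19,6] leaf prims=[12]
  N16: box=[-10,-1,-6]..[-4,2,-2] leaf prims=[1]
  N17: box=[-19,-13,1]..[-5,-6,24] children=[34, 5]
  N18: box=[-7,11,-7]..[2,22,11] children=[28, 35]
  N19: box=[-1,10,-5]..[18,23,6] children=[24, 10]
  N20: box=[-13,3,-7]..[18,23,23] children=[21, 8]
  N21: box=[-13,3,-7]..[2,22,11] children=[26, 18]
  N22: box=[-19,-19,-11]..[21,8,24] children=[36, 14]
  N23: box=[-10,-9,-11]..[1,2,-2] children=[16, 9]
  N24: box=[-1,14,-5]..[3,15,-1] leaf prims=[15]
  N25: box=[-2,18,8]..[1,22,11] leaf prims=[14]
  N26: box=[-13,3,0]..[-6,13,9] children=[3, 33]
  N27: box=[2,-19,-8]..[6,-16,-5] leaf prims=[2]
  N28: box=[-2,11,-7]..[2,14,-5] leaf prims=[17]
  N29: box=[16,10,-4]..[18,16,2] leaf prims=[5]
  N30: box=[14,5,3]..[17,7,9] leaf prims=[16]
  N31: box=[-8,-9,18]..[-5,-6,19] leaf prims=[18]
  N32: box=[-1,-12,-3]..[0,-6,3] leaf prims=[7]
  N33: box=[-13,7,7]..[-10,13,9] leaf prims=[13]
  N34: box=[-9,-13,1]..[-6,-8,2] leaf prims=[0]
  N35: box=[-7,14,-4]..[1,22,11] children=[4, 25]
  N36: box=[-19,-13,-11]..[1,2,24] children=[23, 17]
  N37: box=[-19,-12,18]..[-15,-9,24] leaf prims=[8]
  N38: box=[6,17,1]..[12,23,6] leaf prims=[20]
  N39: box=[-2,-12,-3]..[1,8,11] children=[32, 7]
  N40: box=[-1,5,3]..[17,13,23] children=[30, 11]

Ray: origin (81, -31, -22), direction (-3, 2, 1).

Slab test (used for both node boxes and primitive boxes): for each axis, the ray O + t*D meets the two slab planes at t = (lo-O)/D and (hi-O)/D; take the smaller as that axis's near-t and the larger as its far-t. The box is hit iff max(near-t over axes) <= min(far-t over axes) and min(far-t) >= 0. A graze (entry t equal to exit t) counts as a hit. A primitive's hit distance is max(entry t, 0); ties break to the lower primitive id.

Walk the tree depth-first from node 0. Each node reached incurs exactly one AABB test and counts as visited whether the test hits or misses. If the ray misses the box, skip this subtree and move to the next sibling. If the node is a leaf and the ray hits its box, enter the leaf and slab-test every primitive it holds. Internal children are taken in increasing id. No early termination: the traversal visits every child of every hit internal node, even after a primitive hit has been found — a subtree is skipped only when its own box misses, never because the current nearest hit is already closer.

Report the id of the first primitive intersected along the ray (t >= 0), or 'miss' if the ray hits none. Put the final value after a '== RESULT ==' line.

Trace the traversal:
N0 x:[20,100/3] y:[6,27] z:[11,46] -> hit [20,27], descend [20, 22]
  N20 x:[21,94/3] y:[17,27] z:[15,45] -> hit [21,27], descend [8, 21]
    N8 x:[21,82/3] y:[18,27] z:[17,45] -> hit [21,27], descend [12, 19]
      N12 x:[64/3,82/3] y:[18,25] z:[25,45] -> hit [25,25], descend [15, 40]
        N15 x:[71/3,24] y:[47/2,25] z:[26,28] -> miss, prune
        N40 x:[64/3,82/3] y:[18,22] z:[25,45] -> miss, prune
      N19 x:[21,82/3] y:[41/2,27] z:[17,28] -> hit [21,27], descend [10, 24]
        N10 x:[21,25] y:[41/2,27] z:[18,28] -> hit [21,25], descend [29, 38]
          N29 x:[21,65/3] y:[41/2,47/2] z:[18,24] -> hit [21,65/3] leaf, test {P5@t=21}
          N38 x:[23,25] y:[24,27] z:[23,28] -> hit [24,25] leaf, test {P20@t=24}
        N24 x:[26,82/3] y:[45/2,23] z:[17,21] -> miss, prune
    N21 x:[79/3,94/3] y:[17,53/2] z:[15,33] -> hit [79/3,53/2], descend [18, 26]
      N18 x:[79/3,88/3] y:[21,53/2] z:[15,33] -> hit [79/3,53/2], descend [28, 35]
        N28 x:[79/3,83/3] y:[21,45/2] z:[15,17] -> miss, prune
        N35 x:[80/3,88/3] y:[45/2,53/2] z:[18,33] -> miss, prune
      N26 x:[29,94/3] y:[17,22] z:[22,31] -> miss, prune
  N22 x:[20,100/3] y:[6,39/2] z:[11,46] -> miss, prune

17 AABB tests over nodes [0, 20, 8, 12, 15, 40, 19, 10, 29, 38, 24, 21, 18, 28, 35, 26, 22]; 2 leaves entered; closest P5.

== RESULT ==
5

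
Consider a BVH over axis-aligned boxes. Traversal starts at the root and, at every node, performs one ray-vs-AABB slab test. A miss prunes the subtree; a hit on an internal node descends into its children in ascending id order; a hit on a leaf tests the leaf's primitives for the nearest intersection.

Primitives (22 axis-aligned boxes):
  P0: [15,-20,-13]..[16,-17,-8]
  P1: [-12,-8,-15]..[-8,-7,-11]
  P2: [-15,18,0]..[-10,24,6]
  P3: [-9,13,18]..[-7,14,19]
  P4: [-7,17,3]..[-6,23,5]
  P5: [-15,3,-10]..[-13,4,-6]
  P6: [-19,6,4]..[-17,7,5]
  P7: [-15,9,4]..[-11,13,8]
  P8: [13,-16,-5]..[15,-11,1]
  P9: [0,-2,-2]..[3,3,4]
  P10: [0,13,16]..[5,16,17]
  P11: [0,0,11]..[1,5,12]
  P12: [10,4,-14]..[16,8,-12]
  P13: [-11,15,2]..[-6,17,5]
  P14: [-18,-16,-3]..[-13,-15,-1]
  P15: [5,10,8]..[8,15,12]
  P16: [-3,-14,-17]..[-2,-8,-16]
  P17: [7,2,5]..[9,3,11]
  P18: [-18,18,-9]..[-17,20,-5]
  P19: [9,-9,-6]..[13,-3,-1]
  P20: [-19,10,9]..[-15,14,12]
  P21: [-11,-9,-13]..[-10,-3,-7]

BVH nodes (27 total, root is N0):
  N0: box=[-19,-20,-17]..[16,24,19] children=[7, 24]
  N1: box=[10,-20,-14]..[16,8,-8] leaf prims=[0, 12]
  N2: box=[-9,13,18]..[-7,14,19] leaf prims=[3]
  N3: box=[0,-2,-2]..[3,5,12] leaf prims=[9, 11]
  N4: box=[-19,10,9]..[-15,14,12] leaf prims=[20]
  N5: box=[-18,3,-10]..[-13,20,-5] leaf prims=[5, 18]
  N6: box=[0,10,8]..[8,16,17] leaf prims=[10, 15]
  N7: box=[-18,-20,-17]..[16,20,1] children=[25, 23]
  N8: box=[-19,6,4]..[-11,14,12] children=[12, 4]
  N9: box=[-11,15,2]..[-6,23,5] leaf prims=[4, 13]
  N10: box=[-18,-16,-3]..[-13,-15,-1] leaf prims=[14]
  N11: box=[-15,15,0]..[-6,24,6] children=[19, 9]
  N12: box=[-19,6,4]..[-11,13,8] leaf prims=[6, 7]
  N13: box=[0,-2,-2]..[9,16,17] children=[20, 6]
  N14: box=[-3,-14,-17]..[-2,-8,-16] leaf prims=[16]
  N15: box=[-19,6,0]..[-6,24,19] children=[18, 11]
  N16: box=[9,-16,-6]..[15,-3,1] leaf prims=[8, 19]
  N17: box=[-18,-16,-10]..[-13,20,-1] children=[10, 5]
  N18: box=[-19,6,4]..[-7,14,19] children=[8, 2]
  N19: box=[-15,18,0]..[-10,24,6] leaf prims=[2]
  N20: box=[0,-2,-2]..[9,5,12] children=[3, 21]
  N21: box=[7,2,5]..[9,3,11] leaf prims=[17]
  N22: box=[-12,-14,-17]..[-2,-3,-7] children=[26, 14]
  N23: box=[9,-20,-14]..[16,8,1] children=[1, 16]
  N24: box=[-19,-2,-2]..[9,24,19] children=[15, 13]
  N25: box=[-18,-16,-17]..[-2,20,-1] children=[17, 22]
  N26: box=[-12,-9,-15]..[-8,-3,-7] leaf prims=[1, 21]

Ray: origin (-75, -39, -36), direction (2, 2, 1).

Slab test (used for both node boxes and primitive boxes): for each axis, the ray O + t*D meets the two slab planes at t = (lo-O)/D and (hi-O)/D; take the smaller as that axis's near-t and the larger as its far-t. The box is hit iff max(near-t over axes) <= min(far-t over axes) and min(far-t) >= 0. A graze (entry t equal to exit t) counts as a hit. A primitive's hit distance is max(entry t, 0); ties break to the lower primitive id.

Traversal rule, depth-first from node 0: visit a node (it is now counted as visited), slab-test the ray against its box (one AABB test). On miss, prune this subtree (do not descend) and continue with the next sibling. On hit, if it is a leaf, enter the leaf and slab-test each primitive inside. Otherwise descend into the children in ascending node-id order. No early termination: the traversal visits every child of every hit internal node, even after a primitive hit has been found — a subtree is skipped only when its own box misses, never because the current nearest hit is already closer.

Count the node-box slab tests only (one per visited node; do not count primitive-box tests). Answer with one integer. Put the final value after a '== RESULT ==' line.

Trace the traversal:
N0 x:[28,91/2] y:[19/2,63/2] z:[19,55] -> hit [28,63/2], descend [7, 24]
  N7 x:[57/2,91/2] y:[19/2,59/2] z:[19,37] -> hit [57/2,59/2], descend [23, 25]
    N23 x:[42,91/2] y:[19/2,47/2] z:[22,37] -> miss, prune
    N25 x:[57/2,73/2] y:[23/2,59/2] z:[19,35] -> hit [57/2,59/2], descend [17, 22]
      N17 x:[57/2,31] y:[23/2,59/2] z:[26,35] -> hit [57/2,59/2], descend [5, 10]
        N5 x:[57/2,31] y:[21,59/2] z:[26,31] -> hit [57/2,59/2] leaf, test {P5(miss), P18@t=57/2}
        N10 x:[57/2,31] y:[23/2,12] z:[33,35] -> miss, prune
      N22 x:[63/2,73/2] y:[25/2,18] z:[19,29] -> miss, prune
  N24 x:[28,42] y:[37/2,63/2] z:[34,55] -> miss, prune

order=[0, 7, 23, 25, 17, 5, 10, 22, 24]  |boxes|=9  |leaves|=1  hit=P18

== RESULT ==
9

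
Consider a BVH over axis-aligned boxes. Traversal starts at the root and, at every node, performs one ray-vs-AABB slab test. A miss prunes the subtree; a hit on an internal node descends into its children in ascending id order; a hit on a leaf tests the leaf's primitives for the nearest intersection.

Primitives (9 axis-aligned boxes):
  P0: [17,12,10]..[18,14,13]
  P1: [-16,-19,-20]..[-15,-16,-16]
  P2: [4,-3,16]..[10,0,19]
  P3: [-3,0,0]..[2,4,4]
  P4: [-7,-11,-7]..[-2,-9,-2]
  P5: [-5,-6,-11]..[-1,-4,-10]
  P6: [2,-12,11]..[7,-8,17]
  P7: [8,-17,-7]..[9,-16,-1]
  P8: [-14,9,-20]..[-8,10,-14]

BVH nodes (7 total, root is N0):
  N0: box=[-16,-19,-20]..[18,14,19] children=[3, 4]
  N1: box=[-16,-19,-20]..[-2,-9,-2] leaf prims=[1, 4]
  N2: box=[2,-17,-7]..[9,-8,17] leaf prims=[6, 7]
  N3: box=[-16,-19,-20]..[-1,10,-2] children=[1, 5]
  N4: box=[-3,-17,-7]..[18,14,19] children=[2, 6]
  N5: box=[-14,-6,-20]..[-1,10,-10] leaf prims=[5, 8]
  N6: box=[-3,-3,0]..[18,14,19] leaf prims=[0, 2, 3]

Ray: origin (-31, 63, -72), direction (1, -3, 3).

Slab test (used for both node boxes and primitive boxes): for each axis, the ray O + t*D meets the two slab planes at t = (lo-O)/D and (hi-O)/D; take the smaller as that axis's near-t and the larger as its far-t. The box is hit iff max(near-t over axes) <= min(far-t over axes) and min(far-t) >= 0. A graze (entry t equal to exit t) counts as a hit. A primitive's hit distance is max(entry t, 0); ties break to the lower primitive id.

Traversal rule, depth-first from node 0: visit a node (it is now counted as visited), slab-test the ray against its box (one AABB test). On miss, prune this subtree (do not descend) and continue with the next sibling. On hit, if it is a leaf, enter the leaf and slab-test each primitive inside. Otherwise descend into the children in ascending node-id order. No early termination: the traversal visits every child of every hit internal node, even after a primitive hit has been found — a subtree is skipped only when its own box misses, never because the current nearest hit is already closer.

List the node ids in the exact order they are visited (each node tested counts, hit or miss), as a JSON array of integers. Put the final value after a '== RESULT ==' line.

Trace the traversal:
N0 x:[15,49] y:[49/3,82/3] z:[52/3,91/3] -> hit [52/3,82/3], descend [3, 4]
  N3 x:[15,30] y:[53/3,82/3] z:[52/3,70/3] -> hit [53/3,70/3], descend [1, 5]
    N1 x:[15,29] y:[24,82/3] z:[52/3,70/3] -> miss, prune
    N5 x:[17,30] y:[53/3,23] z:[52/3,62/3] -> hit [53/3,62/3] leaf, test {P5(miss), P8@t=53/3}
  N4 x:[28,49] y:[49/3,80/3] z:[65/3,91/3] -> miss, prune

Visited [0, 3, 1, 5, 4]. Tests: 5 box, 1 leaf. Nearest: P8.

== RESULT ==
[0, 3, 1, 5, 4]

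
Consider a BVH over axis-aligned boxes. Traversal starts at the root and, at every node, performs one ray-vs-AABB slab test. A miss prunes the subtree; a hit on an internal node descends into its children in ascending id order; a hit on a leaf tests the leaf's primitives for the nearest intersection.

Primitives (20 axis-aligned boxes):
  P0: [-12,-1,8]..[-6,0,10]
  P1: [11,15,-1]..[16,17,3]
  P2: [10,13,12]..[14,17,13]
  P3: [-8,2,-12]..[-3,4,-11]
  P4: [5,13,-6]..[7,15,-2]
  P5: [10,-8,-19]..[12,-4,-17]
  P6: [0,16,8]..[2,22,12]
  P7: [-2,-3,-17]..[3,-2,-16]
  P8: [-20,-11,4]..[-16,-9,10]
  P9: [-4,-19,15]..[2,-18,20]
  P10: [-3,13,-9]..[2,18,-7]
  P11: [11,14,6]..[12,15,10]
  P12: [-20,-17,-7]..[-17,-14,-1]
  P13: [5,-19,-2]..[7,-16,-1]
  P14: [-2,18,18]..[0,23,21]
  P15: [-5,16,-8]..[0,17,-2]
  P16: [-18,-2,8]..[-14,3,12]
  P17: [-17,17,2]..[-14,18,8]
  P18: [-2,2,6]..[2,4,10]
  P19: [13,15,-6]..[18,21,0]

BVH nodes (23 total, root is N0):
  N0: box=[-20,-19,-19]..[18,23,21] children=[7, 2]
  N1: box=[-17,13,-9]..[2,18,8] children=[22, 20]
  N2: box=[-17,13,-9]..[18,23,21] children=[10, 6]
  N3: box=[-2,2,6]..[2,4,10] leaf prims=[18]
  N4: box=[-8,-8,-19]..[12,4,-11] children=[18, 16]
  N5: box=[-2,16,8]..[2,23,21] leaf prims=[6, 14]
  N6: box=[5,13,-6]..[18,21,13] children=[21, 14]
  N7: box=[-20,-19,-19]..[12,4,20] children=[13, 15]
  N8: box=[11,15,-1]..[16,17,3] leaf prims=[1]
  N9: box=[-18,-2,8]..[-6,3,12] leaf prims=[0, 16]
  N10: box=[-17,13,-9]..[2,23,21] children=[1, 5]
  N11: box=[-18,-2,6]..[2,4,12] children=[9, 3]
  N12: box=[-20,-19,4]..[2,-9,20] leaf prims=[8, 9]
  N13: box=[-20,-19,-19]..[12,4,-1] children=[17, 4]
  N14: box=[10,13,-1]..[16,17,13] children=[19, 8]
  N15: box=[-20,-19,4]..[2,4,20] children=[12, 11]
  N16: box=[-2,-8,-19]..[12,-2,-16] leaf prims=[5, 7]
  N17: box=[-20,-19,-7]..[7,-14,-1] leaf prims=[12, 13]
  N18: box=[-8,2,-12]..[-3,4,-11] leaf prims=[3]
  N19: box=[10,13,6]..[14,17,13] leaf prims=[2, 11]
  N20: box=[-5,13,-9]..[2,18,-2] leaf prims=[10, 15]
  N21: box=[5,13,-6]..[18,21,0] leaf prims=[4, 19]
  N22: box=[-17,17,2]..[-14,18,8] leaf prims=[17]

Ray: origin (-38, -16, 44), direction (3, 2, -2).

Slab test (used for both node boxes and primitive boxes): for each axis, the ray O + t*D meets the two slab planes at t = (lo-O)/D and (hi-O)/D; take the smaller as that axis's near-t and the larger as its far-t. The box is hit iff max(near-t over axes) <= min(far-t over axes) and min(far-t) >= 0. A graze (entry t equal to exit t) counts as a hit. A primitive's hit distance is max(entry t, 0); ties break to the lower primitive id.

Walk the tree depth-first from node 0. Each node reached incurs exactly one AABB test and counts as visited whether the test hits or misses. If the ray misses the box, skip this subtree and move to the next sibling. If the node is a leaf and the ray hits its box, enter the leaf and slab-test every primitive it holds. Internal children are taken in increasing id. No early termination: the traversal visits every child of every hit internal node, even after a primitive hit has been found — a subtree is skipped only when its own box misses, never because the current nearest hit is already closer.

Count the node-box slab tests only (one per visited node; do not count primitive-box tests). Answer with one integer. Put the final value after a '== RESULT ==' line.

Walk:
N0 x:[6,56/3] y:[-3/2,39/2] z:[23/2,63/2] -> hit [23/2,56/3], descend [2, 7]
  N2 x:[7,56/3] y:[29/2,39/2] z:[23/2,53/2] -> hit [29/2,56/3], descend [6, 10]
    N6 x:[43/3,56/3] y:[29/2,37/2] z:[31/2,25] -> hit [31/2,37/2], descend [14, 21]
      N14 x:[16,18] y:[29/2,33/2] z:[31/2,45/2] -> hit [16,33/2], descend [8, 19]
        N8 x:[49/3,18] y:[31/2,33/2] z:[41/2,45/2] -> miss, prune
        N19 x:[16,52/3] y:[29/2,33/2] z:[31/2,19] -> hit [16,33/2] leaf, test {P2@t=16, P11(miss)}
      N21 x:[43/3,56/3] y:[29/2,37/2] z:[22,25] -> miss, prune
    N10 x:[7,40/3] y:[29/2,39/2] z:[23/2,53/2] -> miss, prune
  N7 x:[6,50/3] y:[-3/2,10] z:[12,63/2] -> miss, prune

Visited [0, 2, 6, 14, 8, 19, 21, 10, 7]. Tests: 9 box, 1 leaf. Nearest: P2.

== RESULT ==
9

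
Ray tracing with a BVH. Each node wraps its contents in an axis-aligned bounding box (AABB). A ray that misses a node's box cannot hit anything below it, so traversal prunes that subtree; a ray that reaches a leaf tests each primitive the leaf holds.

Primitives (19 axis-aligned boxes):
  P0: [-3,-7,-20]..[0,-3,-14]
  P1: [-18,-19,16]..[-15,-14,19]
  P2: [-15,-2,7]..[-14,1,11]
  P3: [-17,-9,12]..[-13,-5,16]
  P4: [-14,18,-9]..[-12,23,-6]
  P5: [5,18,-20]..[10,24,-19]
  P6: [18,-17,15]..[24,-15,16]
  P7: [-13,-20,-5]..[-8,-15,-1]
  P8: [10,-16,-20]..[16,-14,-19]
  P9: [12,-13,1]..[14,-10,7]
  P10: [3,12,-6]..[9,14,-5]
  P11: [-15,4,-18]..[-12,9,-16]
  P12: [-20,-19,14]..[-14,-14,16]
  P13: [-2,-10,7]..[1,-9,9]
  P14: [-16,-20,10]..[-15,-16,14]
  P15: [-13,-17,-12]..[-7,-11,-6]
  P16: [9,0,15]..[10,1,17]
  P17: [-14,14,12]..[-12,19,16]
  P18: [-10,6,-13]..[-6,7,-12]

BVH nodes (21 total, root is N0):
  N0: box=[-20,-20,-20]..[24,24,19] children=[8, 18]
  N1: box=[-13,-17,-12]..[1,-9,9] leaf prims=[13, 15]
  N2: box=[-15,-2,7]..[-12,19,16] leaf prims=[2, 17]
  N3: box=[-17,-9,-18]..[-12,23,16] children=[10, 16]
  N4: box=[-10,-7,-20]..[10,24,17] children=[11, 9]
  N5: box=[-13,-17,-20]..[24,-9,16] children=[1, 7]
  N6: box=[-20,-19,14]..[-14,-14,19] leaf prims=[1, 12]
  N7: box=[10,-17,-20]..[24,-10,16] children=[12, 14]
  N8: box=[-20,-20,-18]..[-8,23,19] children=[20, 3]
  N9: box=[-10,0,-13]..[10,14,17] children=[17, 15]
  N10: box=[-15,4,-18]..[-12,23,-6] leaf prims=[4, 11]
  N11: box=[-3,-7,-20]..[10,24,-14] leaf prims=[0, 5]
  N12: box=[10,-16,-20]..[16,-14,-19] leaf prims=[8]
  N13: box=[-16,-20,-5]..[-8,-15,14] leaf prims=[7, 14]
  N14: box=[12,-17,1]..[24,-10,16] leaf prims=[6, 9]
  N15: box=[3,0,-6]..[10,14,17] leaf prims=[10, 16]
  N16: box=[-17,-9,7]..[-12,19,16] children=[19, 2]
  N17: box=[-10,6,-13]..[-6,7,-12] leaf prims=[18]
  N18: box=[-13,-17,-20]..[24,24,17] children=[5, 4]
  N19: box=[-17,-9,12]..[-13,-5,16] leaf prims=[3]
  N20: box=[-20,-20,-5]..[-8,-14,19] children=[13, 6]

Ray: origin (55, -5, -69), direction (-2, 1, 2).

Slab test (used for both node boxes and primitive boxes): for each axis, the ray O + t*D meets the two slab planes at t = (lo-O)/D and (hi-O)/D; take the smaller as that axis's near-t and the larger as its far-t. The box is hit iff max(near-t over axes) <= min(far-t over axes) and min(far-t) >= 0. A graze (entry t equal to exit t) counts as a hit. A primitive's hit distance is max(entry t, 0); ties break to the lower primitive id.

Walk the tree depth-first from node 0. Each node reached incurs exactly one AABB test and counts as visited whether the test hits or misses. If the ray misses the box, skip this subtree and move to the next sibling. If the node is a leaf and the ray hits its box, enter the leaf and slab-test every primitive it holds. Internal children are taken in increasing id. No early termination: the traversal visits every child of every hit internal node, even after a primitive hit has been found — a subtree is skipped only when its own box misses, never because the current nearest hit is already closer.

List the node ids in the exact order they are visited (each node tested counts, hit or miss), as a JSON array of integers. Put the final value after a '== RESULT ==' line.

Walk:
N0 x:[31/2,75/2] y:[-15,29] z:[49/2,44] -> hit [49/2,29], descend [8, 18]
  N8 x:[63/2,75/2] y:[-15,28] z:[51/2,44] -> miss, prune
  N18 x:[31/2,34] y:[-12,29] z:[49/2,43] -> hit [49/2,29], descend [4, 5]
    N4 x:[45/2,65/2] y:[-2,29] z:[49/2,43] -> hit [49/2,29], descend [9, 11]
      N9 x:[45/2,65/2] y:[5,19] z:[28,43] -> miss, prune
      N11 x:[45/2,29] y:[-2,29] z:[49/2,55/2] -> hit [49/2,55/2] leaf, test {P0(miss), P5@t=49/2}
    N5 x:[31/2,34] y:[-12,-4] z:[49/2,85/2] -> miss, prune

Visited [0, 8, 18, 4, 9, 11, 5]. Tests: 7 box, 1 leaf. Nearest: P5.

== RESULT ==
[0, 8, 18, 4, 9, 11, 5]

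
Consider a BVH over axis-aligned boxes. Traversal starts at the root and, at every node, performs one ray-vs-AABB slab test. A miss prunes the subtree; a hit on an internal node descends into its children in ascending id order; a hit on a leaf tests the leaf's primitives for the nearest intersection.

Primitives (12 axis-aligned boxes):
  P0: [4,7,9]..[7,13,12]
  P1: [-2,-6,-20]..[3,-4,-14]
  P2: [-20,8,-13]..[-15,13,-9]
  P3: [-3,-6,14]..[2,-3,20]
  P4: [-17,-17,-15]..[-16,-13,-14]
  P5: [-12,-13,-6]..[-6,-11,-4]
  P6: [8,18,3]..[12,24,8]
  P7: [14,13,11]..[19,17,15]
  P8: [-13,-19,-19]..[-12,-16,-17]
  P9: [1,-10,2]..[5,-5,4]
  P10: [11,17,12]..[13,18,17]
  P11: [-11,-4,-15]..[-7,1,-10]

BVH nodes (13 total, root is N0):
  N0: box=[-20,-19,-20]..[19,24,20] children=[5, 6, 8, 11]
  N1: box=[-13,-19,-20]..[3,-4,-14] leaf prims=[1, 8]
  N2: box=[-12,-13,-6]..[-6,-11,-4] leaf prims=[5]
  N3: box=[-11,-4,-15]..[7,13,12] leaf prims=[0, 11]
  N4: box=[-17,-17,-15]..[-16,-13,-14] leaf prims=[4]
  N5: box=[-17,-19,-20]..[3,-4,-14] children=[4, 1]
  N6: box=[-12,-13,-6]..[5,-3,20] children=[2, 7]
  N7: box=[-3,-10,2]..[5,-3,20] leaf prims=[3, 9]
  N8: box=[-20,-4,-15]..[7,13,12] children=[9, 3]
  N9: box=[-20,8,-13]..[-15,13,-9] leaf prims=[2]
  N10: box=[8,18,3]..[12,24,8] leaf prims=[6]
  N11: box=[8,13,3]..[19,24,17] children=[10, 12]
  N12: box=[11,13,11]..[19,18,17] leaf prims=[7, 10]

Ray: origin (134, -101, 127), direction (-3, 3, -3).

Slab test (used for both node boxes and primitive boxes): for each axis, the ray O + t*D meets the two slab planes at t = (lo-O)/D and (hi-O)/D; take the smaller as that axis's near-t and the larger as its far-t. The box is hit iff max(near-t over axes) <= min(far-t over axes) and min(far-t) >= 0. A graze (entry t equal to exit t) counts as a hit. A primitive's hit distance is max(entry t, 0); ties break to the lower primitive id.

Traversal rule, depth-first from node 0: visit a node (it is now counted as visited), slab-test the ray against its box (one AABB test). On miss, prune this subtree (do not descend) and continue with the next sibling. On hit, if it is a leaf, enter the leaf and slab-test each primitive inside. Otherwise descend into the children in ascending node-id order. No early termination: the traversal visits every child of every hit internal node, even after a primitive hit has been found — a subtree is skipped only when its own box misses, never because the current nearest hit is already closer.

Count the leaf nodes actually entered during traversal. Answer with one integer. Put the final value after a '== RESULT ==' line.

Traverse from the root:
N0 x:[115/3,154/3] y:[82/3,125/3] z:[107/3,49] -> hit [115/3,125/3], descend [5, 6, 8, 11]
  N5 x:[131/3,151/3] y:[82/3,97/3] z:[47,49] -> miss, prune
  N6 x:[43,146/3] y:[88/3,98/3] z:[107/3,133/3] -> miss, prune
  N8 x:[127/3,154/3] y:[97/3,38] z:[115/3,142/3] -> miss, prune
  N11 x:[115/3,42] y:[38,125/3] z:[110/3,124/3] -> hit [115/3,124/3], descend [10, 12]
    N10 x:[122/3,42] y:[119/3,125/3] z:[119/3,124/3] -> hit [122/3,124/3] leaf, test {P6@t=122/3}
    N12 x:[115/3,41] y:[38,119/3] z:[110/3,116/3] -> hit [115/3,116/3] leaf, test {P7@t=115/3, P10(miss)}

Visited [0, 5, 6, 8, 11, 10, 12]. Tests: 7 box, 2 leaf. Nearest: P7.

== RESULT ==
2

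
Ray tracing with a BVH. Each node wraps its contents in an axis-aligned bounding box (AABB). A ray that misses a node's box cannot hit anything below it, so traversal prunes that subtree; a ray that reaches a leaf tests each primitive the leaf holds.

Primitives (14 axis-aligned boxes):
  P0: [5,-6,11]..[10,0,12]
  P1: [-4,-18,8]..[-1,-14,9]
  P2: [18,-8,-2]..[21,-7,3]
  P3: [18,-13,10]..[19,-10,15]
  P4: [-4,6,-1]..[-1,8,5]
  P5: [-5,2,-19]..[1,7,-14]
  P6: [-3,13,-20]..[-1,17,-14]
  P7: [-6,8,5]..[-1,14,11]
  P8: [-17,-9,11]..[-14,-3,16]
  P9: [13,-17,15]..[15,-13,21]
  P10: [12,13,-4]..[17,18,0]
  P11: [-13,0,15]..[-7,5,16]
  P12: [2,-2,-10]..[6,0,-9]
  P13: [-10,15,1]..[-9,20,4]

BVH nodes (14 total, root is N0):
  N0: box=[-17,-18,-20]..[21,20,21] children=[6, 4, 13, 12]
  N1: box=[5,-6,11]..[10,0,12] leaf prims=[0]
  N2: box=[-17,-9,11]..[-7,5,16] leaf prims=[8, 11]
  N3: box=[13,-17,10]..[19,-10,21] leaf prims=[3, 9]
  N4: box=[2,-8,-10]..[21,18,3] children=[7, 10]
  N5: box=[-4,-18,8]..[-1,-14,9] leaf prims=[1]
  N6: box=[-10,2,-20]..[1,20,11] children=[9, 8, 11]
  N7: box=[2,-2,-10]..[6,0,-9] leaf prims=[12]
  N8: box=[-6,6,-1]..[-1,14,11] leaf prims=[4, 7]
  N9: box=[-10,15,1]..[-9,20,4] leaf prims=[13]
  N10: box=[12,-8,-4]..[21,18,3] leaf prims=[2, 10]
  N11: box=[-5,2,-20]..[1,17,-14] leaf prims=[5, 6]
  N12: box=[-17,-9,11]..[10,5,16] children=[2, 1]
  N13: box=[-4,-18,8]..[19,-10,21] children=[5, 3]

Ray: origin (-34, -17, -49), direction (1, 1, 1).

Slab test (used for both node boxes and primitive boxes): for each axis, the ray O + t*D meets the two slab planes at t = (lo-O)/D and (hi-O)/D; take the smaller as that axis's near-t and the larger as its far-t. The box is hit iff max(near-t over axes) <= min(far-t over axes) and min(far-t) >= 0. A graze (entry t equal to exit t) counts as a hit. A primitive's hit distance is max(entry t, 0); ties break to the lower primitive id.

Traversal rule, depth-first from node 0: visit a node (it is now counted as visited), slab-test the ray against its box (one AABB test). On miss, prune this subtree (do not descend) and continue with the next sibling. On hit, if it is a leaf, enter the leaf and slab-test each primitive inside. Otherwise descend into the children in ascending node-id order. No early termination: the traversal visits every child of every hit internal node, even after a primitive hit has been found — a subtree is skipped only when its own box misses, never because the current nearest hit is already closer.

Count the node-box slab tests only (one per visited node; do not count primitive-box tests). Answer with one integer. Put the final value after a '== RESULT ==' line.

Walk:
N0 x:[17,55] y:[-1,37] z:[29,70] -> hit [29,37], descend [4, 6, 12, 13]
  N4 x:[36,55] y:[9,35] z:[39,52] -> miss, prune
  N6 x:[24,35] y:[19,37] z:[29,60] -> hit [29,35], descend [8, 9, 11]
    N8 x:[28,33] y:[23,31] z:[48,60] -> miss, prune
    N9 x:[24,25] y:[32,37] z:[50,53] -> miss, prune
    N11 x:[29,35] y:[19,34] z:[29,35] -> hit [29,34] leaf, test {P5(miss), P6@t=31}
  N12 x:[17,44] y:[8,22] z:[60,65] -> miss, prune
  N13 x:[30,53] y:[-1,7] z:[57,70] -> miss, prune

Summary -> nodes [0, 4, 6, 8, 9, 11, 12, 13]; box-tests=8; leaf-entries=1; first=P6

== RESULT ==
8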